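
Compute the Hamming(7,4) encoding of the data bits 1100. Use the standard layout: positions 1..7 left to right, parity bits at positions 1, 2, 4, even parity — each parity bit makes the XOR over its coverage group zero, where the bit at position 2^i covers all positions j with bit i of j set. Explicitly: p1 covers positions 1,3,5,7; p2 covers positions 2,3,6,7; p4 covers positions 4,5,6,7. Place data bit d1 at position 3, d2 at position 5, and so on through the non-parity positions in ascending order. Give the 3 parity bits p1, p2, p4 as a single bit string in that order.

Place data bits at non-power-of-two positions: b3=1, b5=1, b6=0, b7=0.
p1 = XOR of data positions {3,5,7} = 1⊕1⊕0 = 0
p2 = XOR of data positions {3,6,7} = 1⊕0⊕0 = 1
p4 = XOR of data positions {5,6,7} = 1⊕0⊕0 = 1
Parity bits p1,p2,p4 = 011

011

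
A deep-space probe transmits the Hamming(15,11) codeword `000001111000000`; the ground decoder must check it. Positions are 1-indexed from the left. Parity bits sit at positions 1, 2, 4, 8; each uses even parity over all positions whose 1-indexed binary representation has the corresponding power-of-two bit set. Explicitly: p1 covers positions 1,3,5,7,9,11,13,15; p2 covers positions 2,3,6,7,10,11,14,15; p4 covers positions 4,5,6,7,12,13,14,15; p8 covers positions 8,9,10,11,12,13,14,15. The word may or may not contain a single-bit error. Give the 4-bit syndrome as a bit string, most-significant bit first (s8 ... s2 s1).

0000

s1: b1⊕b3⊕b5⊕b7⊕b9⊕b11⊕b13⊕b15 = 0⊕0⊕0⊕1⊕1⊕0⊕0⊕0 = 0
s2: b2⊕b3⊕b6⊕b7⊕b10⊕b11⊕b14⊕b15 = 0⊕0⊕1⊕1⊕0⊕0⊕0⊕0 = 0
s4: b4⊕b5⊕b6⊕b7⊕b12⊕b13⊕b14⊕b15 = 0⊕0⊕1⊕1⊕0⊕0⊕0⊕0 = 0
s8: b8⊕b9⊕b10⊕b11⊕b12⊕b13⊕b14⊕b15 = 1⊕1⊕0⊕0⊕0⊕0⊕0⊕0 = 0
Syndrome (s8...s1) = 0000 → position 0 (no error).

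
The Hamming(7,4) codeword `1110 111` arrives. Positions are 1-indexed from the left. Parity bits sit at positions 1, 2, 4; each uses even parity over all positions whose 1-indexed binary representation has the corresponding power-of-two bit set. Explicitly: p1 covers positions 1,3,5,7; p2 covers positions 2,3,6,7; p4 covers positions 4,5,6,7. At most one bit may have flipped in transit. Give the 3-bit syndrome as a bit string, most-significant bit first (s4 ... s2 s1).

100

s1: b1⊕b3⊕b5⊕b7 = 1⊕1⊕1⊕1 = 0
s2: b2⊕b3⊕b6⊕b7 = 1⊕1⊕1⊕1 = 0
s4: b4⊕b5⊕b6⊕b7 = 0⊕1⊕1⊕1 = 1
Syndrome (s4...s1) = 100 → position 4.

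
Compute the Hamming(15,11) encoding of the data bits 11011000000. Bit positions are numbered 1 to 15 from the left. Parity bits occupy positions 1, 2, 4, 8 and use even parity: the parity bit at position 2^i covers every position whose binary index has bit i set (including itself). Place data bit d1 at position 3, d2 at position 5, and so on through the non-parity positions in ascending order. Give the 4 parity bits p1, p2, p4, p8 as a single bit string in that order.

0001

Place data bits at non-power-of-two positions: b3=1, b5=1, b6=0, b7=1, b9=1, b10=0, b11=0, b12=0, b13=0, b14=0, b15=0.
p1 = XOR of data positions {3,5,7,9,11,13,15} = 1⊕1⊕1⊕1⊕0⊕0⊕0 = 0
p2 = XOR of data positions {3,6,7,10,11,14,15} = 1⊕0⊕1⊕0⊕0⊕0⊕0 = 0
p4 = XOR of data positions {5,6,7,12,13,14,15} = 1⊕0⊕1⊕0⊕0⊕0⊕0 = 0
p8 = XOR of data positions {9,10,11,12,13,14,15} = 1⊕0⊕0⊕0⊕0⊕0⊕0 = 1
Parity bits p1,p2,p4,p8 = 0001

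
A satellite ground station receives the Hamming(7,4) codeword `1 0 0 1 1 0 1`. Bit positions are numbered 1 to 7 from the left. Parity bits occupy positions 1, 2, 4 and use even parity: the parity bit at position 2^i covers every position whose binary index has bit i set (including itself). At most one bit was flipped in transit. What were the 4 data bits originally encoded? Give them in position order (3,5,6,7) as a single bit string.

0100

s1: b1⊕b3⊕b5⊕b7 = 1⊕0⊕1⊕1 = 1
s2: b2⊕b3⊕b6⊕b7 = 0⊕0⊕0⊕1 = 1
s4: b4⊕b5⊕b6⊕b7 = 1⊕1⊕0⊕1 = 1
Syndrome (s4...s1) = 111 → position 7.
Flip bit 7: corrected codeword = 1001100
Data bits at positions 3,5,6,7: 0100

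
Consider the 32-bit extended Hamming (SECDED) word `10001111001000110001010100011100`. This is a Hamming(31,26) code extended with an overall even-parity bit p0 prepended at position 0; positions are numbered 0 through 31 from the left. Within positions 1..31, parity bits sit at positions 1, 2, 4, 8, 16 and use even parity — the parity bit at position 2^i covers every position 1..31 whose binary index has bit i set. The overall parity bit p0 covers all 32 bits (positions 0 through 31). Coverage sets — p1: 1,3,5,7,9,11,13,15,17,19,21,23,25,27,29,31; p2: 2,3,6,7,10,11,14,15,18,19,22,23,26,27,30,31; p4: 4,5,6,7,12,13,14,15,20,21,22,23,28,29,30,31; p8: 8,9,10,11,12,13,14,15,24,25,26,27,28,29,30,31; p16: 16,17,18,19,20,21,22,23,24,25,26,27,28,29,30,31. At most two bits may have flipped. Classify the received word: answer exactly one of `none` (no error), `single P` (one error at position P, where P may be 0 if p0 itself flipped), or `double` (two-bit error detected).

s1: b1⊕b3⊕b5⊕b7⊕b9⊕b11⊕b13⊕b15⊕b17⊕b19⊕b21⊕b23⊕b25⊕b27⊕b29⊕b31 = 0⊕0⊕1⊕1⊕0⊕0⊕0⊕1⊕0⊕1⊕1⊕1⊕0⊕1⊕1⊕0 = 0
s2: b2⊕b3⊕b6⊕b7⊕b10⊕b11⊕b14⊕b15⊕b18⊕b19⊕b22⊕b23⊕b26⊕b27⊕b30⊕b31 = 0⊕0⊕1⊕1⊕1⊕0⊕1⊕1⊕0⊕1⊕0⊕1⊕0⊕1⊕0⊕0 = 0
s4: b4⊕b5⊕b6⊕b7⊕b12⊕b13⊕b14⊕b15⊕b20⊕b21⊕b22⊕b23⊕b28⊕b29⊕b30⊕b31 = 1⊕1⊕1⊕1⊕0⊕0⊕1⊕1⊕0⊕1⊕0⊕1⊕1⊕1⊕0⊕0 = 0
s8: b8⊕b9⊕b10⊕b11⊕b12⊕b13⊕b14⊕b15⊕b24⊕b25⊕b26⊕b27⊕b28⊕b29⊕b30⊕b31 = 0⊕0⊕1⊕0⊕0⊕0⊕1⊕1⊕0⊕0⊕0⊕1⊕1⊕1⊕0⊕0 = 0
s16: b16⊕b17⊕b18⊕b19⊕b20⊕b21⊕b22⊕b23⊕b24⊕b25⊕b26⊕b27⊕b28⊕b29⊕b30⊕b31 = 0⊕0⊕0⊕1⊕0⊕1⊕0⊕1⊕0⊕0⊕0⊕1⊕1⊕1⊕0⊕0 = 0
Syndrome (s16...s1) = 00000 → position 0 (no error).
Overall parity (XOR of all 32 bits, including p0): 1⊕0⊕0⊕0⊕1⊕1⊕1⊕1⊕0⊕0⊕1⊕0⊕0⊕0⊕1⊕1⊕0⊕0⊕0⊕1⊕0⊕1⊕0⊕1⊕0⊕0⊕0⊕1⊕1⊕1⊕0⊕0 = 0
Overall=0, syndrome position=0 → no error.

none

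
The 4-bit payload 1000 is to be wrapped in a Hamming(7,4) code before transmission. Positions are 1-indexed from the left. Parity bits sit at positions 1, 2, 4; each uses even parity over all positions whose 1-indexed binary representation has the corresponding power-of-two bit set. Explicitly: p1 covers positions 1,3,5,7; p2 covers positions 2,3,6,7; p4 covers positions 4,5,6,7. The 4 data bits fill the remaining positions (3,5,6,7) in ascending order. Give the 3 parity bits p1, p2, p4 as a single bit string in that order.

Place data bits at non-power-of-two positions: b3=1, b5=0, b6=0, b7=0.
p1 = XOR of data positions {3,5,7} = 1⊕0⊕0 = 1
p2 = XOR of data positions {3,6,7} = 1⊕0⊕0 = 1
p4 = XOR of data positions {5,6,7} = 0⊕0⊕0 = 0
Parity bits p1,p2,p4 = 110

110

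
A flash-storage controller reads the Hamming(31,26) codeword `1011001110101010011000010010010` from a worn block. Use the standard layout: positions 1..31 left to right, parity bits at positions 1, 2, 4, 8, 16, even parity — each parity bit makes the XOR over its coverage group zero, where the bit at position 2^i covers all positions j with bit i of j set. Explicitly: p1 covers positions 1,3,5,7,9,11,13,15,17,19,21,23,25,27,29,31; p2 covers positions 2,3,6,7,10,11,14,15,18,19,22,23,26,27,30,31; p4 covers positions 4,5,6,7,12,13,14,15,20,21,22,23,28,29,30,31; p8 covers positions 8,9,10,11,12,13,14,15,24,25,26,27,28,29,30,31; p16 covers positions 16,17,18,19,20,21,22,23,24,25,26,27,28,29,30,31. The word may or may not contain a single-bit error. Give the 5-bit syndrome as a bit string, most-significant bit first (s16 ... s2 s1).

s1: b1⊕b3⊕b5⊕b7⊕b9⊕b11⊕b13⊕b15⊕b17⊕b19⊕b21⊕b23⊕b25⊕b27⊕b29⊕b31 = 1⊕1⊕0⊕1⊕1⊕1⊕1⊕1⊕0⊕1⊕0⊕0⊕0⊕1⊕0⊕0 = 1
s2: b2⊕b3⊕b6⊕b7⊕b10⊕b11⊕b14⊕b15⊕b18⊕b19⊕b22⊕b23⊕b26⊕b27⊕b30⊕b31 = 0⊕1⊕0⊕1⊕0⊕1⊕0⊕1⊕1⊕1⊕0⊕0⊕0⊕1⊕1⊕0 = 0
s4: b4⊕b5⊕b6⊕b7⊕b12⊕b13⊕b14⊕b15⊕b20⊕b21⊕b22⊕b23⊕b28⊕b29⊕b30⊕b31 = 1⊕0⊕0⊕1⊕0⊕1⊕0⊕1⊕0⊕0⊕0⊕0⊕0⊕0⊕1⊕0 = 1
s8: b8⊕b9⊕b10⊕b11⊕b12⊕b13⊕b14⊕b15⊕b24⊕b25⊕b26⊕b27⊕b28⊕b29⊕b30⊕b31 = 1⊕1⊕0⊕1⊕0⊕1⊕0⊕1⊕1⊕0⊕0⊕1⊕0⊕0⊕1⊕0 = 0
s16: b16⊕b17⊕b18⊕b19⊕b20⊕b21⊕b22⊕b23⊕b24⊕b25⊕b26⊕b27⊕b28⊕b29⊕b30⊕b31 = 0⊕0⊕1⊕1⊕0⊕0⊕0⊕0⊕1⊕0⊕0⊕1⊕0⊕0⊕1⊕0 = 1
Syndrome (s16...s1) = 10101 → position 21.

10101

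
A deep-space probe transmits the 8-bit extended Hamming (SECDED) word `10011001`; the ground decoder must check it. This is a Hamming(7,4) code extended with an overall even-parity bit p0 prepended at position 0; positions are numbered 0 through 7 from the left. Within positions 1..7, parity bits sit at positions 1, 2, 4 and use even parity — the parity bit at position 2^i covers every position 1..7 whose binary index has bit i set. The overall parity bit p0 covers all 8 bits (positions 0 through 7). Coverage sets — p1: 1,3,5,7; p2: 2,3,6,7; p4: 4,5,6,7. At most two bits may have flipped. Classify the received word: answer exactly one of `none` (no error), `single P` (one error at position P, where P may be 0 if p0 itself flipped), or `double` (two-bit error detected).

none

s1: b1⊕b3⊕b5⊕b7 = 0⊕1⊕0⊕1 = 0
s2: b2⊕b3⊕b6⊕b7 = 0⊕1⊕0⊕1 = 0
s4: b4⊕b5⊕b6⊕b7 = 1⊕0⊕0⊕1 = 0
Syndrome (s4...s1) = 000 → position 0 (no error).
Overall parity (XOR of all 8 bits, including p0): 1⊕0⊕0⊕1⊕1⊕0⊕0⊕1 = 0
Overall=0, syndrome position=0 → no error.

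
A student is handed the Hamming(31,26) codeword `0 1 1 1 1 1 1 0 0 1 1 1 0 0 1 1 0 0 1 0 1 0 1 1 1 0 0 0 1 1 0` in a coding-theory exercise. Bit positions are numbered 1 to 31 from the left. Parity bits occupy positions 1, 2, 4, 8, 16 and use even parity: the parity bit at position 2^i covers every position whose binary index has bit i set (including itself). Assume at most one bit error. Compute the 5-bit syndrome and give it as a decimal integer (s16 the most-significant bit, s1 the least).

0

s1: b1⊕b3⊕b5⊕b7⊕b9⊕b11⊕b13⊕b15⊕b17⊕b19⊕b21⊕b23⊕b25⊕b27⊕b29⊕b31 = 0⊕1⊕1⊕1⊕0⊕1⊕0⊕1⊕0⊕1⊕1⊕1⊕1⊕0⊕1⊕0 = 0
s2: b2⊕b3⊕b6⊕b7⊕b10⊕b11⊕b14⊕b15⊕b18⊕b19⊕b22⊕b23⊕b26⊕b27⊕b30⊕b31 = 1⊕1⊕1⊕1⊕1⊕1⊕0⊕1⊕0⊕1⊕0⊕1⊕0⊕0⊕1⊕0 = 0
s4: b4⊕b5⊕b6⊕b7⊕b12⊕b13⊕b14⊕b15⊕b20⊕b21⊕b22⊕b23⊕b28⊕b29⊕b30⊕b31 = 1⊕1⊕1⊕1⊕1⊕0⊕0⊕1⊕0⊕1⊕0⊕1⊕0⊕1⊕1⊕0 = 0
s8: b8⊕b9⊕b10⊕b11⊕b12⊕b13⊕b14⊕b15⊕b24⊕b25⊕b26⊕b27⊕b28⊕b29⊕b30⊕b31 = 0⊕0⊕1⊕1⊕1⊕0⊕0⊕1⊕1⊕1⊕0⊕0⊕0⊕1⊕1⊕0 = 0
s16: b16⊕b17⊕b18⊕b19⊕b20⊕b21⊕b22⊕b23⊕b24⊕b25⊕b26⊕b27⊕b28⊕b29⊕b30⊕b31 = 1⊕0⊕0⊕1⊕0⊕1⊕0⊕1⊕1⊕1⊕0⊕0⊕0⊕1⊕1⊕0 = 0
Syndrome (s16...s1) = 00000 → position 0 (no error).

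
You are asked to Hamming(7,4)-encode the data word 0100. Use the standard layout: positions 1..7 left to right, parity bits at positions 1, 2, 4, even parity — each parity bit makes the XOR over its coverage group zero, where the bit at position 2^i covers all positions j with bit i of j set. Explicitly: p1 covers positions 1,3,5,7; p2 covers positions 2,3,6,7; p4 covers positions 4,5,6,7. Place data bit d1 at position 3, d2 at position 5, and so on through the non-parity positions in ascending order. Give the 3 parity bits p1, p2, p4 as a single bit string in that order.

101

Place data bits at non-power-of-two positions: b3=0, b5=1, b6=0, b7=0.
p1 = XOR of data positions {3,5,7} = 0⊕1⊕0 = 1
p2 = XOR of data positions {3,6,7} = 0⊕0⊕0 = 0
p4 = XOR of data positions {5,6,7} = 1⊕0⊕0 = 1
Parity bits p1,p2,p4 = 101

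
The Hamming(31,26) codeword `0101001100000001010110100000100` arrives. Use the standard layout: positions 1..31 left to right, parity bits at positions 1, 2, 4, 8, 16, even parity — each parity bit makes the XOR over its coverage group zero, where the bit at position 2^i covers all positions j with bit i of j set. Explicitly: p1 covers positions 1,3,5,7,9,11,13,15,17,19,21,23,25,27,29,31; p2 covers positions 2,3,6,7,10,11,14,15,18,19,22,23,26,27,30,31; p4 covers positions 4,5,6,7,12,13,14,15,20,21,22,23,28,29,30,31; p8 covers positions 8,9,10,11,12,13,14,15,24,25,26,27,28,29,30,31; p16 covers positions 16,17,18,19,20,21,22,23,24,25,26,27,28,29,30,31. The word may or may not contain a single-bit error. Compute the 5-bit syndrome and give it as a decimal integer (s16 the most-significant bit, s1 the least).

0

s1: b1⊕b3⊕b5⊕b7⊕b9⊕b11⊕b13⊕b15⊕b17⊕b19⊕b21⊕b23⊕b25⊕b27⊕b29⊕b31 = 0⊕0⊕0⊕1⊕0⊕0⊕0⊕0⊕0⊕0⊕1⊕1⊕0⊕0⊕1⊕0 = 0
s2: b2⊕b3⊕b6⊕b7⊕b10⊕b11⊕b14⊕b15⊕b18⊕b19⊕b22⊕b23⊕b26⊕b27⊕b30⊕b31 = 1⊕0⊕0⊕1⊕0⊕0⊕0⊕0⊕1⊕0⊕0⊕1⊕0⊕0⊕0⊕0 = 0
s4: b4⊕b5⊕b6⊕b7⊕b12⊕b13⊕b14⊕b15⊕b20⊕b21⊕b22⊕b23⊕b28⊕b29⊕b30⊕b31 = 1⊕0⊕0⊕1⊕0⊕0⊕0⊕0⊕1⊕1⊕0⊕1⊕0⊕1⊕0⊕0 = 0
s8: b8⊕b9⊕b10⊕b11⊕b12⊕b13⊕b14⊕b15⊕b24⊕b25⊕b26⊕b27⊕b28⊕b29⊕b30⊕b31 = 1⊕0⊕0⊕0⊕0⊕0⊕0⊕0⊕0⊕0⊕0⊕0⊕0⊕1⊕0⊕0 = 0
s16: b16⊕b17⊕b18⊕b19⊕b20⊕b21⊕b22⊕b23⊕b24⊕b25⊕b26⊕b27⊕b28⊕b29⊕b30⊕b31 = 1⊕0⊕1⊕0⊕1⊕1⊕0⊕1⊕0⊕0⊕0⊕0⊕0⊕1⊕0⊕0 = 0
Syndrome (s16...s1) = 00000 → position 0 (no error).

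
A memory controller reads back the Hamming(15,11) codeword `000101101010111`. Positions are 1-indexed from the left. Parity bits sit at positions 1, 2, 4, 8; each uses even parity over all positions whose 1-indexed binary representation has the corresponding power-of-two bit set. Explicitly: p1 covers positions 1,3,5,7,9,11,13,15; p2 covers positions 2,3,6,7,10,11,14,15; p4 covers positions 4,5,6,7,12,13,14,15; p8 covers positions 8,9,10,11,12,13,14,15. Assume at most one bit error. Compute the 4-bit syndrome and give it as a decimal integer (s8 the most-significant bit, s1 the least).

11

s1: b1⊕b3⊕b5⊕b7⊕b9⊕b11⊕b13⊕b15 = 0⊕0⊕0⊕1⊕1⊕1⊕1⊕1 = 1
s2: b2⊕b3⊕b6⊕b7⊕b10⊕b11⊕b14⊕b15 = 0⊕0⊕1⊕1⊕0⊕1⊕1⊕1 = 1
s4: b4⊕b5⊕b6⊕b7⊕b12⊕b13⊕b14⊕b15 = 1⊕0⊕1⊕1⊕0⊕1⊕1⊕1 = 0
s8: b8⊕b9⊕b10⊕b11⊕b12⊕b13⊕b14⊕b15 = 0⊕1⊕0⊕1⊕0⊕1⊕1⊕1 = 1
Syndrome (s8...s1) = 1011 → position 11.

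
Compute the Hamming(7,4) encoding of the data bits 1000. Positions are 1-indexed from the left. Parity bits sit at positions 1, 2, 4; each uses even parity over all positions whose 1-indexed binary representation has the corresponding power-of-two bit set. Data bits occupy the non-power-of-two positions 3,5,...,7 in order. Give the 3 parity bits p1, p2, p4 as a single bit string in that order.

Place data bits at non-power-of-two positions: b3=1, b5=0, b6=0, b7=0.
p1 = XOR of data positions {3,5,7} = 1⊕0⊕0 = 1
p2 = XOR of data positions {3,6,7} = 1⊕0⊕0 = 1
p4 = XOR of data positions {5,6,7} = 0⊕0⊕0 = 0
Parity bits p1,p2,p4 = 110

110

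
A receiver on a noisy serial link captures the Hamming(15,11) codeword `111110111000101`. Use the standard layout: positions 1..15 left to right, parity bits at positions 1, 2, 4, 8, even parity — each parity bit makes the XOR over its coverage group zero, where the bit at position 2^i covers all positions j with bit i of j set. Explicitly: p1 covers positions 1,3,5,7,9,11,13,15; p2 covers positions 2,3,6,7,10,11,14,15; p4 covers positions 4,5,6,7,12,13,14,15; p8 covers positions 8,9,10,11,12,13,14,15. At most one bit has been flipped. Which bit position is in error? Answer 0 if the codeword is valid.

s1: b1⊕b3⊕b5⊕b7⊕b9⊕b11⊕b13⊕b15 = 1⊕1⊕1⊕1⊕1⊕0⊕1⊕1 = 1
s2: b2⊕b3⊕b6⊕b7⊕b10⊕b11⊕b14⊕b15 = 1⊕1⊕0⊕1⊕0⊕0⊕0⊕1 = 0
s4: b4⊕b5⊕b6⊕b7⊕b12⊕b13⊕b14⊕b15 = 1⊕1⊕0⊕1⊕0⊕1⊕0⊕1 = 1
s8: b8⊕b9⊕b10⊕b11⊕b12⊕b13⊕b14⊕b15 = 1⊕1⊕0⊕0⊕0⊕1⊕0⊕1 = 0
Syndrome (s8...s1) = 0101 → position 5.

5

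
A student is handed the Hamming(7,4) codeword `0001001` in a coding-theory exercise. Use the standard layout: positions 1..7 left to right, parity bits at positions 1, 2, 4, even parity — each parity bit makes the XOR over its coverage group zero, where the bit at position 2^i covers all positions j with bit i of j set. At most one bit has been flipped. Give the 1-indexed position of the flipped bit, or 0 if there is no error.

3

s1: b1⊕b3⊕b5⊕b7 = 0⊕0⊕0⊕1 = 1
s2: b2⊕b3⊕b6⊕b7 = 0⊕0⊕0⊕1 = 1
s4: b4⊕b5⊕b6⊕b7 = 1⊕0⊕0⊕1 = 0
Syndrome (s4...s1) = 011 → position 3.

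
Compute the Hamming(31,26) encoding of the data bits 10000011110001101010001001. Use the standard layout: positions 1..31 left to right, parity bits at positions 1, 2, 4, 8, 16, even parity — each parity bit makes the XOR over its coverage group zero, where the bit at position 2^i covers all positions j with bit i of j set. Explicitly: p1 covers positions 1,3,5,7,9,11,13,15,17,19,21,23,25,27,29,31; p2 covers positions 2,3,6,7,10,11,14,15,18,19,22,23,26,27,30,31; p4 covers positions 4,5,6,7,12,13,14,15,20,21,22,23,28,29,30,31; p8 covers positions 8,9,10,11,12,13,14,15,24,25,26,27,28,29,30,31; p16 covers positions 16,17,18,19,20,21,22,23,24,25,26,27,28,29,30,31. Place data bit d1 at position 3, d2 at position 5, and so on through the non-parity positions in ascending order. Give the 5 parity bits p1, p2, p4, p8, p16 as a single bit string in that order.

10110

Place data bits at non-power-of-two positions: b3=1, b5=0, b6=0, b7=0, b9=0, b10=0, b11=1, b12=1, b13=1, b14=1, b15=0, b17=0, b18=0, b19=1, b20=1, b21=0, b22=1, b23=0, b24=1, b25=0, b26=0, b27=0, b28=1, b29=0, b30=0, b31=1.
p1 = XOR of data positions {3,5,7,9,11,13,15,17,19,21,23,25,27,29,31} = 1⊕0⊕0⊕0⊕1⊕1⊕0⊕0⊕1⊕0⊕0⊕0⊕0⊕0⊕1 = 1
p2 = XOR of data positions {3,6,7,10,11,14,15,18,19,22,23,26,27,30,31} = 1⊕0⊕0⊕0⊕1⊕1⊕0⊕0⊕1⊕1⊕0⊕0⊕0⊕0⊕1 = 0
p4 = XOR of data positions {5,6,7,12,13,14,15,20,21,22,23,28,29,30,31} = 0⊕0⊕0⊕1⊕1⊕1⊕0⊕1⊕0⊕1⊕0⊕1⊕0⊕0⊕1 = 1
p8 = XOR of data positions {9,10,11,12,13,14,15,24,25,26,27,28,29,30,31} = 0⊕0⊕1⊕1⊕1⊕1⊕0⊕1⊕0⊕0⊕0⊕1⊕0⊕0⊕1 = 1
p16 = XOR of data positions {17,18,19,20,21,22,23,24,25,26,27,28,29,30,31} = 0⊕0⊕1⊕1⊕0⊕1⊕0⊕1⊕0⊕0⊕0⊕1⊕0⊕0⊕1 = 0
Parity bits p1,p2,p4,p8,p16 = 10110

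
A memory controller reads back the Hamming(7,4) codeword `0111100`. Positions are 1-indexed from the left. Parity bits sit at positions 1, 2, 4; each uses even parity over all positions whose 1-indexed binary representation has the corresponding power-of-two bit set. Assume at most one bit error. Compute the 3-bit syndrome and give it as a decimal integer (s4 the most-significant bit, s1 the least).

s1: b1⊕b3⊕b5⊕b7 = 0⊕1⊕1⊕0 = 0
s2: b2⊕b3⊕b6⊕b7 = 1⊕1⊕0⊕0 = 0
s4: b4⊕b5⊕b6⊕b7 = 1⊕1⊕0⊕0 = 0
Syndrome (s4...s1) = 000 → position 0 (no error).

0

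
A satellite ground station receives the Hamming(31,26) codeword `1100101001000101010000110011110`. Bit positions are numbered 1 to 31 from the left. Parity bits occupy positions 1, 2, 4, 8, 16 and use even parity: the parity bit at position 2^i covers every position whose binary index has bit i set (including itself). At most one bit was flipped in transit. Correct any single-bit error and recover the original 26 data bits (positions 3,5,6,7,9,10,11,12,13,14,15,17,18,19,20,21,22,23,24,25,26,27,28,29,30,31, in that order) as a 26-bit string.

s1: b1⊕b3⊕b5⊕b7⊕b9⊕b11⊕b13⊕b15⊕b17⊕b19⊕b21⊕b23⊕b25⊕b27⊕b29⊕b31 = 1⊕0⊕1⊕1⊕0⊕0⊕0⊕0⊕0⊕0⊕0⊕1⊕0⊕1⊕1⊕0 = 0
s2: b2⊕b3⊕b6⊕b7⊕b10⊕b11⊕b14⊕b15⊕b18⊕b19⊕b22⊕b23⊕b26⊕b27⊕b30⊕b31 = 1⊕0⊕0⊕1⊕1⊕0⊕1⊕0⊕1⊕0⊕0⊕1⊕0⊕1⊕1⊕0 = 0
s4: b4⊕b5⊕b6⊕b7⊕b12⊕b13⊕b14⊕b15⊕b20⊕b21⊕b22⊕b23⊕b28⊕b29⊕b30⊕b31 = 0⊕1⊕0⊕1⊕0⊕0⊕1⊕0⊕0⊕0⊕0⊕1⊕1⊕1⊕1⊕0 = 1
s8: b8⊕b9⊕b10⊕b11⊕b12⊕b13⊕b14⊕b15⊕b24⊕b25⊕b26⊕b27⊕b28⊕b29⊕b30⊕b31 = 0⊕0⊕1⊕0⊕0⊕0⊕1⊕0⊕1⊕0⊕0⊕1⊕1⊕1⊕1⊕0 = 1
s16: b16⊕b17⊕b18⊕b19⊕b20⊕b21⊕b22⊕b23⊕b24⊕b25⊕b26⊕b27⊕b28⊕b29⊕b30⊕b31 = 1⊕0⊕1⊕0⊕0⊕0⊕0⊕1⊕1⊕0⊕0⊕1⊕1⊕1⊕1⊕0 = 0
Syndrome (s16...s1) = 01100 → position 12.
Flip bit 12: corrected codeword = 1100101001010101010000110011110
Data bits at positions 3,5,6,7,9,10,11,12,13,14,15,17,18,19,20,21,22,23,24,25,26,27,28,29,30,31: 01010101010010000110011110

01010101010010000110011110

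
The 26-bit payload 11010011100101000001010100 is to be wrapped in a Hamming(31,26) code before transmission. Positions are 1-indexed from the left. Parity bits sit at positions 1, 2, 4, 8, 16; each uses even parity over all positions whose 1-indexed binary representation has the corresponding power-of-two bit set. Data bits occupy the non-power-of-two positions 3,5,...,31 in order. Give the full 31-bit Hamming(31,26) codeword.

0111101000111001101000001010100

Place data bits at non-power-of-two positions: b3=1, b5=1, b6=0, b7=1, b9=0, b10=0, b11=1, b12=1, b13=1, b14=0, b15=0, b17=1, b18=0, b19=1, b20=0, b21=0, b22=0, b23=0, b24=0, b25=1, b26=0, b27=1, b28=0, b29=1, b30=0, b31=0.
p1 = XOR of data positions {3,5,7,9,11,13,15,17,19,21,23,25,27,29,31} = 1⊕1⊕1⊕0⊕1⊕1⊕0⊕1⊕1⊕0⊕0⊕1⊕1⊕1⊕0 = 0
p2 = XOR of data positions {3,6,7,10,11,14,15,18,19,22,23,26,27,30,31} = 1⊕0⊕1⊕0⊕1⊕0⊕0⊕0⊕1⊕0⊕0⊕0⊕1⊕0⊕0 = 1
p4 = XOR of data positions {5,6,7,12,13,14,15,20,21,22,23,28,29,30,31} = 1⊕0⊕1⊕1⊕1⊕0⊕0⊕0⊕0⊕0⊕0⊕0⊕1⊕0⊕0 = 1
p8 = XOR of data positions {9,10,11,12,13,14,15,24,25,26,27,28,29,30,31} = 0⊕0⊕1⊕1⊕1⊕0⊕0⊕0⊕1⊕0⊕1⊕0⊕1⊕0⊕0 = 0
p16 = XOR of data positions {17,18,19,20,21,22,23,24,25,26,27,28,29,30,31} = 1⊕0⊕1⊕0⊕0⊕0⊕0⊕0⊕1⊕0⊕1⊕0⊕1⊕0⊕0 = 1
Codeword b1..b31 = 0111101000111001101000001010100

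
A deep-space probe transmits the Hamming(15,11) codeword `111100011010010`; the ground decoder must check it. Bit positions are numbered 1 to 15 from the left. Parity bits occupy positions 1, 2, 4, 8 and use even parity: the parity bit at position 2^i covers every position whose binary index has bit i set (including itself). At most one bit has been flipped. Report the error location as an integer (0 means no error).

s1: b1⊕b3⊕b5⊕b7⊕b9⊕b11⊕b13⊕b15 = 1⊕1⊕0⊕0⊕1⊕1⊕0⊕0 = 0
s2: b2⊕b3⊕b6⊕b7⊕b10⊕b11⊕b14⊕b15 = 1⊕1⊕0⊕0⊕0⊕1⊕1⊕0 = 0
s4: b4⊕b5⊕b6⊕b7⊕b12⊕b13⊕b14⊕b15 = 1⊕0⊕0⊕0⊕0⊕0⊕1⊕0 = 0
s8: b8⊕b9⊕b10⊕b11⊕b12⊕b13⊕b14⊕b15 = 1⊕1⊕0⊕1⊕0⊕0⊕1⊕0 = 0
Syndrome (s8...s1) = 0000 → position 0 (no error).

0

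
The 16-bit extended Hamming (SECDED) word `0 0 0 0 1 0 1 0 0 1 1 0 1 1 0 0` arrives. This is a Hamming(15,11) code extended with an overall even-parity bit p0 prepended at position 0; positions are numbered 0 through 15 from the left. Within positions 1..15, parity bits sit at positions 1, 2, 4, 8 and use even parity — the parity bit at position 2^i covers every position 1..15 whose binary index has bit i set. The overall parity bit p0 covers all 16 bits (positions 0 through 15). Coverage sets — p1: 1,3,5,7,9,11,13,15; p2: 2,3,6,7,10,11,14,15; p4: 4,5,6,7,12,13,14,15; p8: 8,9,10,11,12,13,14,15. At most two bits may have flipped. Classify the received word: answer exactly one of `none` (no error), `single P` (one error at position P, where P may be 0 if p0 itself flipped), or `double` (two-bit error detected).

s1: b1⊕b3⊕b5⊕b7⊕b9⊕b11⊕b13⊕b15 = 0⊕0⊕0⊕0⊕1⊕0⊕1⊕0 = 0
s2: b2⊕b3⊕b6⊕b7⊕b10⊕b11⊕b14⊕b15 = 0⊕0⊕1⊕0⊕1⊕0⊕0⊕0 = 0
s4: b4⊕b5⊕b6⊕b7⊕b12⊕b13⊕b14⊕b15 = 1⊕0⊕1⊕0⊕1⊕1⊕0⊕0 = 0
s8: b8⊕b9⊕b10⊕b11⊕b12⊕b13⊕b14⊕b15 = 0⊕1⊕1⊕0⊕1⊕1⊕0⊕0 = 0
Syndrome (s8...s1) = 0000 → position 0 (no error).
Overall parity (XOR of all 16 bits, including p0): 0⊕0⊕0⊕0⊕1⊕0⊕1⊕0⊕0⊕1⊕1⊕0⊕1⊕1⊕0⊕0 = 0
Overall=0, syndrome position=0 → no error.

none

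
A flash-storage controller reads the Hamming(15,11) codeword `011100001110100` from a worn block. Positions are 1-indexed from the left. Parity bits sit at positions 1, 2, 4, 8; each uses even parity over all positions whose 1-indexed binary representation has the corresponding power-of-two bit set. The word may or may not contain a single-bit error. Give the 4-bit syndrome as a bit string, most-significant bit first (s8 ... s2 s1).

0000

s1: b1⊕b3⊕b5⊕b7⊕b9⊕b11⊕b13⊕b15 = 0⊕1⊕0⊕0⊕1⊕1⊕1⊕0 = 0
s2: b2⊕b3⊕b6⊕b7⊕b10⊕b11⊕b14⊕b15 = 1⊕1⊕0⊕0⊕1⊕1⊕0⊕0 = 0
s4: b4⊕b5⊕b6⊕b7⊕b12⊕b13⊕b14⊕b15 = 1⊕0⊕0⊕0⊕0⊕1⊕0⊕0 = 0
s8: b8⊕b9⊕b10⊕b11⊕b12⊕b13⊕b14⊕b15 = 0⊕1⊕1⊕1⊕0⊕1⊕0⊕0 = 0
Syndrome (s8...s1) = 0000 → position 0 (no error).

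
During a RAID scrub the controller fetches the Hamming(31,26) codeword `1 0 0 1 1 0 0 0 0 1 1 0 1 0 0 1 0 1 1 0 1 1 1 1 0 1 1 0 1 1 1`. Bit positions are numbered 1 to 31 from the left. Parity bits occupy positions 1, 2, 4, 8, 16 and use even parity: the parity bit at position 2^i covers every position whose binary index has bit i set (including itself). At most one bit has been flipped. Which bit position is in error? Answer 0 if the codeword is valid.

12

s1: b1⊕b3⊕b5⊕b7⊕b9⊕b11⊕b13⊕b15⊕b17⊕b19⊕b21⊕b23⊕b25⊕b27⊕b29⊕b31 = 1⊕0⊕1⊕0⊕0⊕1⊕1⊕0⊕0⊕1⊕1⊕1⊕0⊕1⊕1⊕1 = 0
s2: b2⊕b3⊕b6⊕b7⊕b10⊕b11⊕b14⊕b15⊕b18⊕b19⊕b22⊕b23⊕b26⊕b27⊕b30⊕b31 = 0⊕0⊕0⊕0⊕1⊕1⊕0⊕0⊕1⊕1⊕1⊕1⊕1⊕1⊕1⊕1 = 0
s4: b4⊕b5⊕b6⊕b7⊕b12⊕b13⊕b14⊕b15⊕b20⊕b21⊕b22⊕b23⊕b28⊕b29⊕b30⊕b31 = 1⊕1⊕0⊕0⊕0⊕1⊕0⊕0⊕0⊕1⊕1⊕1⊕0⊕1⊕1⊕1 = 1
s8: b8⊕b9⊕b10⊕b11⊕b12⊕b13⊕b14⊕b15⊕b24⊕b25⊕b26⊕b27⊕b28⊕b29⊕b30⊕b31 = 0⊕0⊕1⊕1⊕0⊕1⊕0⊕0⊕1⊕0⊕1⊕1⊕0⊕1⊕1⊕1 = 1
s16: b16⊕b17⊕b18⊕b19⊕b20⊕b21⊕b22⊕b23⊕b24⊕b25⊕b26⊕b27⊕b28⊕b29⊕b30⊕b31 = 1⊕0⊕1⊕1⊕0⊕1⊕1⊕1⊕1⊕0⊕1⊕1⊕0⊕1⊕1⊕1 = 0
Syndrome (s16...s1) = 01100 → position 12.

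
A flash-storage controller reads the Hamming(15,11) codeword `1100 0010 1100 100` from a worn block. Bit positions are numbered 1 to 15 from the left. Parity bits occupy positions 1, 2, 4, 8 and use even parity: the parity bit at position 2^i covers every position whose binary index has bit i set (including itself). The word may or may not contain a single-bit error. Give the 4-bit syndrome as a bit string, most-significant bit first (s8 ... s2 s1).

1010

s1: b1⊕b3⊕b5⊕b7⊕b9⊕b11⊕b13⊕b15 = 1⊕0⊕0⊕1⊕1⊕0⊕1⊕0 = 0
s2: b2⊕b3⊕b6⊕b7⊕b10⊕b11⊕b14⊕b15 = 1⊕0⊕0⊕1⊕1⊕0⊕0⊕0 = 1
s4: b4⊕b5⊕b6⊕b7⊕b12⊕b13⊕b14⊕b15 = 0⊕0⊕0⊕1⊕0⊕1⊕0⊕0 = 0
s8: b8⊕b9⊕b10⊕b11⊕b12⊕b13⊕b14⊕b15 = 0⊕1⊕1⊕0⊕0⊕1⊕0⊕0 = 1
Syndrome (s8...s1) = 1010 → position 10.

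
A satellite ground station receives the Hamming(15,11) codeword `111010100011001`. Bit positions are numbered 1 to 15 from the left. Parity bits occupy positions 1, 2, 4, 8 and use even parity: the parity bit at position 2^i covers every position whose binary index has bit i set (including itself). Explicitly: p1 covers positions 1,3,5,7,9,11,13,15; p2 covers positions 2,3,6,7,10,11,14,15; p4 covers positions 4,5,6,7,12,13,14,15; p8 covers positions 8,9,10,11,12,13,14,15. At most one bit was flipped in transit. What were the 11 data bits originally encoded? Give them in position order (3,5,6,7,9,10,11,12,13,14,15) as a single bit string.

11010111001

s1: b1⊕b3⊕b5⊕b7⊕b9⊕b11⊕b13⊕b15 = 1⊕1⊕1⊕1⊕0⊕1⊕0⊕1 = 0
s2: b2⊕b3⊕b6⊕b7⊕b10⊕b11⊕b14⊕b15 = 1⊕1⊕0⊕1⊕0⊕1⊕0⊕1 = 1
s4: b4⊕b5⊕b6⊕b7⊕b12⊕b13⊕b14⊕b15 = 0⊕1⊕0⊕1⊕1⊕0⊕0⊕1 = 0
s8: b8⊕b9⊕b10⊕b11⊕b12⊕b13⊕b14⊕b15 = 0⊕0⊕0⊕1⊕1⊕0⊕0⊕1 = 1
Syndrome (s8...s1) = 1010 → position 10.
Flip bit 10: corrected codeword = 111010100111001
Data bits at positions 3,5,6,7,9,10,11,12,13,14,15: 11010111001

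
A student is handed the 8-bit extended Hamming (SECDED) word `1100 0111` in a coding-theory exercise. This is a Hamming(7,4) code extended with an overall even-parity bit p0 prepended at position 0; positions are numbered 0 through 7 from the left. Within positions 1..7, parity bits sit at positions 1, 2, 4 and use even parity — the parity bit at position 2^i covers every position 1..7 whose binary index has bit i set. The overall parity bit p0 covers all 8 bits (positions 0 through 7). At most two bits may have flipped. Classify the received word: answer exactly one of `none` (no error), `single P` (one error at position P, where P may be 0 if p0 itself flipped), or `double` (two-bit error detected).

single 5

s1: b1⊕b3⊕b5⊕b7 = 1⊕0⊕1⊕1 = 1
s2: b2⊕b3⊕b6⊕b7 = 0⊕0⊕1⊕1 = 0
s4: b4⊕b5⊕b6⊕b7 = 0⊕1⊕1⊕1 = 1
Syndrome (s4...s1) = 101 → position 5.
Overall parity (XOR of all 8 bits, including p0): 1⊕1⊕0⊕0⊕0⊕1⊕1⊕1 = 1
Overall=1, syndrome position=5 → single-bit error at position 5.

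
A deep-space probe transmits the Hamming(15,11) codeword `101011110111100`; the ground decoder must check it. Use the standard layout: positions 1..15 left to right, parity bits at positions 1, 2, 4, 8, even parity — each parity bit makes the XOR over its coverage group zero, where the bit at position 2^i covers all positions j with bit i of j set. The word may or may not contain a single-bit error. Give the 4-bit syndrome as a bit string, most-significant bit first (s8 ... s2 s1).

s1: b1⊕b3⊕b5⊕b7⊕b9⊕b11⊕b13⊕b15 = 1⊕1⊕1⊕1⊕0⊕1⊕1⊕0 = 0
s2: b2⊕b3⊕b6⊕b7⊕b10⊕b11⊕b14⊕b15 = 0⊕1⊕1⊕1⊕1⊕1⊕0⊕0 = 1
s4: b4⊕b5⊕b6⊕b7⊕b12⊕b13⊕b14⊕b15 = 0⊕1⊕1⊕1⊕1⊕1⊕0⊕0 = 1
s8: b8⊕b9⊕b10⊕b11⊕b12⊕b13⊕b14⊕b15 = 1⊕0⊕1⊕1⊕1⊕1⊕0⊕0 = 1
Syndrome (s8...s1) = 1110 → position 14.

1110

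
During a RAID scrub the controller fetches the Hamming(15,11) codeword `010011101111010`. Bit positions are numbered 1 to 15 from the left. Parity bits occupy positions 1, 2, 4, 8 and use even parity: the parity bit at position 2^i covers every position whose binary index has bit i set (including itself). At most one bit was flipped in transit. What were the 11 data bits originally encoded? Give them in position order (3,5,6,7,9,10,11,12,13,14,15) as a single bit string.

s1: b1⊕b3⊕b5⊕b7⊕b9⊕b11⊕b13⊕b15 = 0⊕0⊕1⊕1⊕1⊕1⊕0⊕0 = 0
s2: b2⊕b3⊕b6⊕b7⊕b10⊕b11⊕b14⊕b15 = 1⊕0⊕1⊕1⊕1⊕1⊕1⊕0 = 0
s4: b4⊕b5⊕b6⊕b7⊕b12⊕b13⊕b14⊕b15 = 0⊕1⊕1⊕1⊕1⊕0⊕1⊕0 = 1
s8: b8⊕b9⊕b10⊕b11⊕b12⊕b13⊕b14⊕b15 = 0⊕1⊕1⊕1⊕1⊕0⊕1⊕0 = 1
Syndrome (s8...s1) = 1100 → position 12.
Flip bit 12: corrected codeword = 010011101110010
Data bits at positions 3,5,6,7,9,10,11,12,13,14,15: 01111110010

01111110010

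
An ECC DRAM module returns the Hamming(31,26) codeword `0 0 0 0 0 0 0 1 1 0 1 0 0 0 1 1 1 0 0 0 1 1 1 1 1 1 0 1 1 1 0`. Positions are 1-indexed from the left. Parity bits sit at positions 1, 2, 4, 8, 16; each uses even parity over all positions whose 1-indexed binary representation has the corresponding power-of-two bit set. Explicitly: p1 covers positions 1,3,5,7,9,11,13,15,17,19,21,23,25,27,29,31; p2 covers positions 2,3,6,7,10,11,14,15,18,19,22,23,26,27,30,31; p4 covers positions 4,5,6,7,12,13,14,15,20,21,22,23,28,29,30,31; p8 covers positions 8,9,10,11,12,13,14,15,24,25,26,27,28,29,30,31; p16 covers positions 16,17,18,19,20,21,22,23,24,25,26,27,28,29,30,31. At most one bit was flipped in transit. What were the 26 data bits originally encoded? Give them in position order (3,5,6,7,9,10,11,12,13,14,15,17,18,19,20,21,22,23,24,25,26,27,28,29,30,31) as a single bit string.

00001010001100111111101110

s1: b1⊕b3⊕b5⊕b7⊕b9⊕b11⊕b13⊕b15⊕b17⊕b19⊕b21⊕b23⊕b25⊕b27⊕b29⊕b31 = 0⊕0⊕0⊕0⊕1⊕1⊕0⊕1⊕1⊕0⊕1⊕1⊕1⊕0⊕1⊕0 = 0
s2: b2⊕b3⊕b6⊕b7⊕b10⊕b11⊕b14⊕b15⊕b18⊕b19⊕b22⊕b23⊕b26⊕b27⊕b30⊕b31 = 0⊕0⊕0⊕0⊕0⊕1⊕0⊕1⊕0⊕0⊕1⊕1⊕1⊕0⊕1⊕0 = 0
s4: b4⊕b5⊕b6⊕b7⊕b12⊕b13⊕b14⊕b15⊕b20⊕b21⊕b22⊕b23⊕b28⊕b29⊕b30⊕b31 = 0⊕0⊕0⊕0⊕0⊕0⊕0⊕1⊕0⊕1⊕1⊕1⊕1⊕1⊕1⊕0 = 1
s8: b8⊕b9⊕b10⊕b11⊕b12⊕b13⊕b14⊕b15⊕b24⊕b25⊕b26⊕b27⊕b28⊕b29⊕b30⊕b31 = 1⊕1⊕0⊕1⊕0⊕0⊕0⊕1⊕1⊕1⊕1⊕0⊕1⊕1⊕1⊕0 = 0
s16: b16⊕b17⊕b18⊕b19⊕b20⊕b21⊕b22⊕b23⊕b24⊕b25⊕b26⊕b27⊕b28⊕b29⊕b30⊕b31 = 1⊕1⊕0⊕0⊕0⊕1⊕1⊕1⊕1⊕1⊕1⊕0⊕1⊕1⊕1⊕0 = 1
Syndrome (s16...s1) = 10100 → position 20.
Flip bit 20: corrected codeword = 0000000110100011100111111101110
Data bits at positions 3,5,6,7,9,10,11,12,13,14,15,17,18,19,20,21,22,23,24,25,26,27,28,29,30,31: 00001010001100111111101110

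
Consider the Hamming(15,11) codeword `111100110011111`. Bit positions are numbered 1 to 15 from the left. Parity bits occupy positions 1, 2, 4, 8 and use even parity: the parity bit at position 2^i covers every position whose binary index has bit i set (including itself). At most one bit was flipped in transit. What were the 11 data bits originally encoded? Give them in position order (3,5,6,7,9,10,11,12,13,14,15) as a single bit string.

10010011111

s1: b1⊕b3⊕b5⊕b7⊕b9⊕b11⊕b13⊕b15 = 1⊕1⊕0⊕1⊕0⊕1⊕1⊕1 = 0
s2: b2⊕b3⊕b6⊕b7⊕b10⊕b11⊕b14⊕b15 = 1⊕1⊕0⊕1⊕0⊕1⊕1⊕1 = 0
s4: b4⊕b5⊕b6⊕b7⊕b12⊕b13⊕b14⊕b15 = 1⊕0⊕0⊕1⊕1⊕1⊕1⊕1 = 0
s8: b8⊕b9⊕b10⊕b11⊕b12⊕b13⊕b14⊕b15 = 1⊕0⊕0⊕1⊕1⊕1⊕1⊕1 = 0
Syndrome (s8...s1) = 0000 → position 0 (no error).
No correction needed.
Data bits at positions 3,5,6,7,9,10,11,12,13,14,15: 10010011111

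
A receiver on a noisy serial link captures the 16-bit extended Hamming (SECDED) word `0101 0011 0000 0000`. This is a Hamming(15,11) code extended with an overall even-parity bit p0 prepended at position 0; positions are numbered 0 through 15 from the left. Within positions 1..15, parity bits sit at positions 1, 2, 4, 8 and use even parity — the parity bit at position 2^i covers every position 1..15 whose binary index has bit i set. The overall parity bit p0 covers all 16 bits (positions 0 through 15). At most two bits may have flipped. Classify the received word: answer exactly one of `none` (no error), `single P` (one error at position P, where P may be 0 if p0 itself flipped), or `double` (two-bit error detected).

s1: b1⊕b3⊕b5⊕b7⊕b9⊕b11⊕b13⊕b15 = 1⊕1⊕0⊕1⊕0⊕0⊕0⊕0 = 1
s2: b2⊕b3⊕b6⊕b7⊕b10⊕b11⊕b14⊕b15 = 0⊕1⊕1⊕1⊕0⊕0⊕0⊕0 = 1
s4: b4⊕b5⊕b6⊕b7⊕b12⊕b13⊕b14⊕b15 = 0⊕0⊕1⊕1⊕0⊕0⊕0⊕0 = 0
s8: b8⊕b9⊕b10⊕b11⊕b12⊕b13⊕b14⊕b15 = 0⊕0⊕0⊕0⊕0⊕0⊕0⊕0 = 0
Syndrome (s8...s1) = 0011 → position 3.
Overall parity (XOR of all 16 bits, including p0): 0⊕1⊕0⊕1⊕0⊕0⊕1⊕1⊕0⊕0⊕0⊕0⊕0⊕0⊕0⊕0 = 0
Overall=0, syndrome position=3 → double-bit error detected (uncorrectable).

double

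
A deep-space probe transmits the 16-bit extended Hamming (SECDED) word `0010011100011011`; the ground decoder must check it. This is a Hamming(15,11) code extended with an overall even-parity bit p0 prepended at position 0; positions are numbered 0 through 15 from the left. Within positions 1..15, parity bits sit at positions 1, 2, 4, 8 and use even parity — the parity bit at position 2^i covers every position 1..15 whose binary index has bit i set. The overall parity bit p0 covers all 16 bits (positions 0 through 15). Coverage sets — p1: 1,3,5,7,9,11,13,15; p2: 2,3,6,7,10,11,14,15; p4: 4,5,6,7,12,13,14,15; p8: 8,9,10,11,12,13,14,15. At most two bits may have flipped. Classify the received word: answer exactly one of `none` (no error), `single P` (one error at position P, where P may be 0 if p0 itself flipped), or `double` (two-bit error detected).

none

s1: b1⊕b3⊕b5⊕b7⊕b9⊕b11⊕b13⊕b15 = 0⊕0⊕1⊕1⊕0⊕1⊕0⊕1 = 0
s2: b2⊕b3⊕b6⊕b7⊕b10⊕b11⊕b14⊕b15 = 1⊕0⊕1⊕1⊕0⊕1⊕1⊕1 = 0
s4: b4⊕b5⊕b6⊕b7⊕b12⊕b13⊕b14⊕b15 = 0⊕1⊕1⊕1⊕1⊕0⊕1⊕1 = 0
s8: b8⊕b9⊕b10⊕b11⊕b12⊕b13⊕b14⊕b15 = 0⊕0⊕0⊕1⊕1⊕0⊕1⊕1 = 0
Syndrome (s8...s1) = 0000 → position 0 (no error).
Overall parity (XOR of all 16 bits, including p0): 0⊕0⊕1⊕0⊕0⊕1⊕1⊕1⊕0⊕0⊕0⊕1⊕1⊕0⊕1⊕1 = 0
Overall=0, syndrome position=0 → no error.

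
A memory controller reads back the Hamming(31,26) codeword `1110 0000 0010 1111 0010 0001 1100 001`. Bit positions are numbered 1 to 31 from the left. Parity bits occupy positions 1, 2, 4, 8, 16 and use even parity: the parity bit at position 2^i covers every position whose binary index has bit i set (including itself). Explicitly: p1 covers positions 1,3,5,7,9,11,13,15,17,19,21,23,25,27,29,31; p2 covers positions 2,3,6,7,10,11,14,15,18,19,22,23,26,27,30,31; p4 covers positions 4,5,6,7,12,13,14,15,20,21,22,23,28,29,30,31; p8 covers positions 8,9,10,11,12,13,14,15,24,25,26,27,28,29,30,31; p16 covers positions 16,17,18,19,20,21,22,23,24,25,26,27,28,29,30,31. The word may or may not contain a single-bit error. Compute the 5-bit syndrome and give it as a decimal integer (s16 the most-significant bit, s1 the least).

0

s1: b1⊕b3⊕b5⊕b7⊕b9⊕b11⊕b13⊕b15⊕b17⊕b19⊕b21⊕b23⊕b25⊕b27⊕b29⊕b31 = 1⊕1⊕0⊕0⊕0⊕1⊕1⊕1⊕0⊕1⊕0⊕0⊕1⊕0⊕0⊕1 = 0
s2: b2⊕b3⊕b6⊕b7⊕b10⊕b11⊕b14⊕b15⊕b18⊕b19⊕b22⊕b23⊕b26⊕b27⊕b30⊕b31 = 1⊕1⊕0⊕0⊕0⊕1⊕1⊕1⊕0⊕1⊕0⊕0⊕1⊕0⊕0⊕1 = 0
s4: b4⊕b5⊕b6⊕b7⊕b12⊕b13⊕b14⊕b15⊕b20⊕b21⊕b22⊕b23⊕b28⊕b29⊕b30⊕b31 = 0⊕0⊕0⊕0⊕0⊕1⊕1⊕1⊕0⊕0⊕0⊕0⊕0⊕0⊕0⊕1 = 0
s8: b8⊕b9⊕b10⊕b11⊕b12⊕b13⊕b14⊕b15⊕b24⊕b25⊕b26⊕b27⊕b28⊕b29⊕b30⊕b31 = 0⊕0⊕0⊕1⊕0⊕1⊕1⊕1⊕1⊕1⊕1⊕0⊕0⊕0⊕0⊕1 = 0
s16: b16⊕b17⊕b18⊕b19⊕b20⊕b21⊕b22⊕b23⊕b24⊕b25⊕b26⊕b27⊕b28⊕b29⊕b30⊕b31 = 1⊕0⊕0⊕1⊕0⊕0⊕0⊕0⊕1⊕1⊕1⊕0⊕0⊕0⊕0⊕1 = 0
Syndrome (s16...s1) = 00000 → position 0 (no error).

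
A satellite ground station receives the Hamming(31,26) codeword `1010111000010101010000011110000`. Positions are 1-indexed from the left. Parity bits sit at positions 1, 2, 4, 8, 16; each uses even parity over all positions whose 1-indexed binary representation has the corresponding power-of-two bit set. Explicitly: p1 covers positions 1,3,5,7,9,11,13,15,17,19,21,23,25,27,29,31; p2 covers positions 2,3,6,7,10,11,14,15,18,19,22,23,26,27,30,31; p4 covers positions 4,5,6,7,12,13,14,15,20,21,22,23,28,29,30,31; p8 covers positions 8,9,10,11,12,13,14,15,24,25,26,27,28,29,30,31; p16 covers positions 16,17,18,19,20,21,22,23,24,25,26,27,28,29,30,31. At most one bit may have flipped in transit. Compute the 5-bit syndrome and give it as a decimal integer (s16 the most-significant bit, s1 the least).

6

s1: b1⊕b3⊕b5⊕b7⊕b9⊕b11⊕b13⊕b15⊕b17⊕b19⊕b21⊕b23⊕b25⊕b27⊕b29⊕b31 = 1⊕1⊕1⊕1⊕0⊕0⊕0⊕0⊕0⊕0⊕0⊕0⊕1⊕1⊕0⊕0 = 0
s2: b2⊕b3⊕b6⊕b7⊕b10⊕b11⊕b14⊕b15⊕b18⊕b19⊕b22⊕b23⊕b26⊕b27⊕b30⊕b31 = 0⊕1⊕1⊕1⊕0⊕0⊕1⊕0⊕1⊕0⊕0⊕0⊕1⊕1⊕0⊕0 = 1
s4: b4⊕b5⊕b6⊕b7⊕b12⊕b13⊕b14⊕b15⊕b20⊕b21⊕b22⊕b23⊕b28⊕b29⊕b30⊕b31 = 0⊕1⊕1⊕1⊕1⊕0⊕1⊕0⊕0⊕0⊕0⊕0⊕0⊕0⊕0⊕0 = 1
s8: b8⊕b9⊕b10⊕b11⊕b12⊕b13⊕b14⊕b15⊕b24⊕b25⊕b26⊕b27⊕b28⊕b29⊕b30⊕b31 = 0⊕0⊕0⊕0⊕1⊕0⊕1⊕0⊕1⊕1⊕1⊕1⊕0⊕0⊕0⊕0 = 0
s16: b16⊕b17⊕b18⊕b19⊕b20⊕b21⊕b22⊕b23⊕b24⊕b25⊕b26⊕b27⊕b28⊕b29⊕b30⊕b31 = 1⊕0⊕1⊕0⊕0⊕0⊕0⊕0⊕1⊕1⊕1⊕1⊕0⊕0⊕0⊕0 = 0
Syndrome (s16...s1) = 00110 → position 6.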